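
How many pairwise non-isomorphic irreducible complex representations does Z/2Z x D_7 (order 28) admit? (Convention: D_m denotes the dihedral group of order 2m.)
10

Solution. The number of irreducible complex representations of a finite group equals its number of conjugacy classes. For a direct product, #classes(G x H) = #classes(G) * #classes(H). Z/2Z has 2 classes (abelian), D_7 has 5 classes, so 2 * 5 = 10, so Z/2Z x D_7 (order 28) has exactly 10 irreducible complex representations.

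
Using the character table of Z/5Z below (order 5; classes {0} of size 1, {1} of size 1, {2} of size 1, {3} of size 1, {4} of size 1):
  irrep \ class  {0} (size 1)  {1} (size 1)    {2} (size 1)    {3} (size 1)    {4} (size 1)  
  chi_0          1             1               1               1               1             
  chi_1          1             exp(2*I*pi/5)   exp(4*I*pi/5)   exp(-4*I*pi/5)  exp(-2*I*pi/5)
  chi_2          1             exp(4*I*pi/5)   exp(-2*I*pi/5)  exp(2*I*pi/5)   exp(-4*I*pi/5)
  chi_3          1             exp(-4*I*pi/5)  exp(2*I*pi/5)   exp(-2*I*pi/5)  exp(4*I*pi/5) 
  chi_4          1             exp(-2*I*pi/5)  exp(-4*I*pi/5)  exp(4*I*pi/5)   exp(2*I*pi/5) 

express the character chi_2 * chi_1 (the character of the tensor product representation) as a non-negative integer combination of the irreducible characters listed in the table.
chi_2 tensor chi_1 = chi_3 (all other irreducibles have multiplicity 0).

Why: The character of a tensor product is the pointwise product (chi_2 * chi_1)(C) = chi_2(C) * chi_1(C):
  {0}: (1)*(1), {1}: (exp(4*I*pi/5))*(exp(2*I*pi/5)), {2}: (exp(-2*I*pi/5))*(exp(4*I*pi/5)), {3}: (exp(2*I*pi/5))*(exp(-4*I*pi/5)), {4}: (exp(-4*I*pi/5))*(exp(-2*I*pi/5))
so (chi_2 * chi_1) takes values
  {0} -> 1, {1} -> exp(-4*I*pi/5), {2} -> exp(2*I*pi/5), {3} -> exp(-2*I*pi/5), {4} -> exp(4*I*pi/5).
Now take the inner product of this character with each irreducible chi from the table, <chi_2*chi_1, chi> = (1/5) sum_C |C| (chi_2*chi_1)(C) conj(chi(C)):
  <chi_2*chi_1, chi_0> = (1/5)[1*(1)*conj(1) + 1*(exp(-4*I*pi/5))*conj(1) + 1*(exp(2*I*pi/5))*conj(1) + 1*(exp(-2*I*pi/5))*conj(1) + 1*(exp(4*I*pi/5))*conj(1)]
      = (1/5)[(1) + (exp(-4*I*pi/5)) + (exp(2*I*pi/5)) + (exp(-2*I*pi/5)) + (exp(4*I*pi/5))] = 0/5 = 0
  <chi_2*chi_1, chi_1> = (1/5)[1*(1)*conj(1) + 1*(exp(-4*I*pi/5))*conj(exp(2*I*pi/5)) + 1*(exp(2*I*pi/5))*conj(exp(4*I*pi/5)) + 1*(exp(-2*I*pi/5))*conj(exp(-4*I*pi/5)) + 1*(exp(4*I*pi/5))*conj(exp(-2*I*pi/5))]
      = (1/5)[(1) + (exp(4*I*pi/5)) + (exp(-2*I*pi/5)) + (exp(2*I*pi/5)) + (exp(-4*I*pi/5))] = 0/5 = 0
  <chi_2*chi_1, chi_2> = (1/5)[1*(1)*conj(1) + 1*(exp(-4*I*pi/5))*conj(exp(4*I*pi/5)) + 1*(exp(2*I*pi/5))*conj(exp(-2*I*pi/5)) + 1*(exp(-2*I*pi/5))*conj(exp(2*I*pi/5)) + 1*(exp(4*I*pi/5))*conj(exp(-4*I*pi/5))]
      = (1/5)[(1) + (exp(2*I*pi/5)) + (exp(4*I*pi/5)) + (exp(-4*I*pi/5)) + (exp(-2*I*pi/5))] = 0/5 = 0
  <chi_2*chi_1, chi_3> = (1/5)[1*(1)*conj(1) + 1*(exp(-4*I*pi/5))*conj(exp(-4*I*pi/5)) + 1*(exp(2*I*pi/5))*conj(exp(2*I*pi/5)) + 1*(exp(-2*I*pi/5))*conj(exp(-2*I*pi/5)) + 1*(exp(4*I*pi/5))*conj(exp(4*I*pi/5))]
      = (1/5)[(1) + (1) + (1) + (1) + (1)] = 5/5 = 1
  <chi_2*chi_1, chi_4> = (1/5)[1*(1)*conj(1) + 1*(exp(-4*I*pi/5))*conj(exp(-2*I*pi/5)) + 1*(exp(2*I*pi/5))*conj(exp(-4*I*pi/5)) + 1*(exp(-2*I*pi/5))*conj(exp(4*I*pi/5)) + 1*(exp(4*I*pi/5))*conj(exp(2*I*pi/5))]
      = (1/5)[(1) + (exp(-2*I*pi/5)) + (exp(-4*I*pi/5)) + (exp(4*I*pi/5)) + (exp(2*I*pi/5))] = 0/5 = 0
(Exp terms are combined using exp(i*s)*conj(exp(i*t)) = exp(i*(s-t)), and sums of them are collapsed using the identity that for every m > 1 the m distinct m-th roots of unity sum to 0, e.g. 1 + exp(2*I*pi/3) + exp(-2*I*pi/3) = 0.)
Hence the multiplicities are chi_3: 1. Dimension check: dim(chi_2)*dim(chi_1) = 1*1 = 1 and sum (mult * dim) = 1*1 = 1.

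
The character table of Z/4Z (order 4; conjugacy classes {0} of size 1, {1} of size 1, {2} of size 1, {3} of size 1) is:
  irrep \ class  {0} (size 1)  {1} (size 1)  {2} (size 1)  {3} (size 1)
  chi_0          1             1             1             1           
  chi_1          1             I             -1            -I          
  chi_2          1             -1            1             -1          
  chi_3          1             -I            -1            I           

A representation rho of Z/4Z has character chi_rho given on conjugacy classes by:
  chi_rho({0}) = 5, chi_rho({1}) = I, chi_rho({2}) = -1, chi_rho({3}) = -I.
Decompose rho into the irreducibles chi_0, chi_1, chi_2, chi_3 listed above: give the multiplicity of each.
Multiplicities: chi_0: 1, chi_1: 2, chi_2: 1, chi_3: 1.

Details: Use <chi_rho, chi> = (1/|G|) sum_C |C| * chi_rho(C) * conj(chi(C)) with |G| = 4 for each irreducible chi in the table:
  <chi_rho, chi_0> = (1/4)[1*(5)*conj(1) + 1*(I)*conj(1) + 1*(-1)*conj(1) + 1*(-I)*conj(1)]
      = (1/4)[(5) + (I) + (-1) + (-I)] = 4/4 = 1
  <chi_rho, chi_1> = (1/4)[1*(5)*conj(1) + 1*(I)*conj(I) + 1*(-1)*conj(-1) + 1*(-I)*conj(-I)]
      = (1/4)[(5) + (1) + (1) + (1)] = 8/4 = 2
  <chi_rho, chi_2> = (1/4)[1*(5)*conj(1) + 1*(I)*conj(-1) + 1*(-1)*conj(1) + 1*(-I)*conj(-1)]
      = (1/4)[(5) + (-I) + (-1) + (I)] = 4/4 = 1
  <chi_rho, chi_3> = (1/4)[1*(5)*conj(1) + 1*(I)*conj(-I) + 1*(-1)*conj(-1) + 1*(-I)*conj(I)]
      = (1/4)[(5) + (-1) + (1) + (-1)] = 4/4 = 1
(Exp terms are combined using exp(i*s)*conj(exp(i*t)) = exp(i*(s-t)), and sums of them are collapsed using the identity that for every m > 1 the m distinct m-th roots of unity sum to 0, e.g. 1 + exp(2*I*pi/3) + exp(-2*I*pi/3) = 0.)
Dimension check: dim(rho) = sum (mult * dim) = 1*1 + 2*1 + 1*1 + 1*1 = 5 = chi_rho(e) = 5.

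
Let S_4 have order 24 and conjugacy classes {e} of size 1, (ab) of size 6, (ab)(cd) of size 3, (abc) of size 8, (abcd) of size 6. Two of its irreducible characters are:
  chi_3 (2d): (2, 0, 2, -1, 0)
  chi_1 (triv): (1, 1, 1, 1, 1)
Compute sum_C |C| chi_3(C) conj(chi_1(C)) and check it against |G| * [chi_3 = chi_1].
Sum = 0; so <chi_3, chi_1> = 0 (distinct irreducibles are orthogonal).

Proof sketch: Compute term by term over conjugacy classes (|C| * chi_3(C) * conj(chi_1(C))):
  1*(2)*conj(1) + 6*(0)*conj(1) + 3*(2)*conj(1) + 8*(-1)*conj(1) + 6*(0)*conj(1)
  = (2) + (0) + (6) + (-8) + (0)
  = 0.
Dividing by |G| = 24 gives 0/24 = 0, matching the row-orthogonality relation <chi_3, chi_1> = [chi_3 = chi_1].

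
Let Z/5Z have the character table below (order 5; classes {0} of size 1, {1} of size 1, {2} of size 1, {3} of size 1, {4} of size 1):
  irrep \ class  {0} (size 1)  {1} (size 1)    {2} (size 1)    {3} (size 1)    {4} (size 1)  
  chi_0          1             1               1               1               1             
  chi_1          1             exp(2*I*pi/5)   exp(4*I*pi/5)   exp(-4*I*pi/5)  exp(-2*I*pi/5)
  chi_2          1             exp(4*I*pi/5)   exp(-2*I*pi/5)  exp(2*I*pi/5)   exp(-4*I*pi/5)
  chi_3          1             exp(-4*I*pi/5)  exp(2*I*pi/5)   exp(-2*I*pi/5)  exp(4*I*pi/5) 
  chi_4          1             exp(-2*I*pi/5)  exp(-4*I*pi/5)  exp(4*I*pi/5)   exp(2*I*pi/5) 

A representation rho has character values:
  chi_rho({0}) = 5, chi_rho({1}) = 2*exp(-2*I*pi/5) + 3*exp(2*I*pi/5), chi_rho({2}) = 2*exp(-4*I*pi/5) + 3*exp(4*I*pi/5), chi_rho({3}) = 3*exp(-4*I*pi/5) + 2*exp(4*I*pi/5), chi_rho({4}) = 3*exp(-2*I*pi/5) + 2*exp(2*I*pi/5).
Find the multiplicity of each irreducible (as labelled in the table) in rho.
Multiplicities: chi_0: 0, chi_1: 3, chi_2: 0, chi_3: 0, chi_4: 2.

Derivation: Use <chi_rho, chi> = (1/|G|) sum_C |C| * chi_rho(C) * conj(chi(C)) with |G| = 5 for each irreducible chi in the table:
  <chi_rho, chi_0> = (1/5)[1*(5)*conj(1) + 1*(2*exp(-2*I*pi/5) + 3*exp(2*I*pi/5))*conj(1) + 1*(2*exp(-4*I*pi/5) + 3*exp(4*I*pi/5))*conj(1) + 1*(3*exp(-4*I*pi/5) + 2*exp(4*I*pi/5))*conj(1) + 1*(3*exp(-2*I*pi/5) + 2*exp(2*I*pi/5))*conj(1)]
      = (1/5)[(5) + (2*exp(-2*I*pi/5) + 3*exp(2*I*pi/5)) + (2*exp(-4*I*pi/5) + 3*exp(4*I*pi/5)) + (3*exp(-4*I*pi/5) + 2*exp(4*I*pi/5)) + (3*exp(-2*I*pi/5) + 2*exp(2*I*pi/5))] = 0/5 = 0
  <chi_rho, chi_1> = (1/5)[1*(5)*conj(1) + 1*(2*exp(-2*I*pi/5) + 3*exp(2*I*pi/5))*conj(exp(2*I*pi/5)) + 1*(2*exp(-4*I*pi/5) + 3*exp(4*I*pi/5))*conj(exp(4*I*pi/5)) + 1*(3*exp(-4*I*pi/5) + 2*exp(4*I*pi/5))*conj(exp(-4*I*pi/5)) + 1*(3*exp(-2*I*pi/5) + 2*exp(2*I*pi/5))*conj(exp(-2*I*pi/5))]
      = (1/5)[(5) + (3 + 2*exp(-4*I*pi/5)) + (3 + 2*exp(2*I*pi/5)) + (3 + 2*exp(-2*I*pi/5)) + (3 + 2*exp(4*I*pi/5))] = 15/5 = 3
  <chi_rho, chi_2> = (1/5)[1*(5)*conj(1) + 1*(2*exp(-2*I*pi/5) + 3*exp(2*I*pi/5))*conj(exp(4*I*pi/5)) + 1*(2*exp(-4*I*pi/5) + 3*exp(4*I*pi/5))*conj(exp(-2*I*pi/5)) + 1*(3*exp(-4*I*pi/5) + 2*exp(4*I*pi/5))*conj(exp(2*I*pi/5)) + 1*(3*exp(-2*I*pi/5) + 2*exp(2*I*pi/5))*conj(exp(-4*I*pi/5))]
      = (1/5)[(5) + (3*exp(-2*I*pi/5) + 2*exp(4*I*pi/5)) + (2*exp(-2*I*pi/5) + 3*exp(-4*I*pi/5)) + (3*exp(4*I*pi/5) + 2*exp(2*I*pi/5)) + (2*exp(-4*I*pi/5) + 3*exp(2*I*pi/5))] = 0/5 = 0
  <chi_rho, chi_3> = (1/5)[1*(5)*conj(1) + 1*(2*exp(-2*I*pi/5) + 3*exp(2*I*pi/5))*conj(exp(-4*I*pi/5)) + 1*(2*exp(-4*I*pi/5) + 3*exp(4*I*pi/5))*conj(exp(2*I*pi/5)) + 1*(3*exp(-4*I*pi/5) + 2*exp(4*I*pi/5))*conj(exp(-2*I*pi/5)) + 1*(3*exp(-2*I*pi/5) + 2*exp(2*I*pi/5))*conj(exp(4*I*pi/5))]
      = (1/5)[(5) + (3*exp(-4*I*pi/5) + 2*exp(2*I*pi/5)) + (2*exp(4*I*pi/5) + 3*exp(2*I*pi/5)) + (3*exp(-2*I*pi/5) + 2*exp(-4*I*pi/5)) + (2*exp(-2*I*pi/5) + 3*exp(4*I*pi/5))] = 0/5 = 0
  <chi_rho, chi_4> = (1/5)[1*(5)*conj(1) + 1*(2*exp(-2*I*pi/5) + 3*exp(2*I*pi/5))*conj(exp(-2*I*pi/5)) + 1*(2*exp(-4*I*pi/5) + 3*exp(4*I*pi/5))*conj(exp(-4*I*pi/5)) + 1*(3*exp(-4*I*pi/5) + 2*exp(4*I*pi/5))*conj(exp(4*I*pi/5)) + 1*(3*exp(-2*I*pi/5) + 2*exp(2*I*pi/5))*conj(exp(2*I*pi/5))]
      = (1/5)[(5) + (2 + 3*exp(4*I*pi/5)) + (2 + 3*exp(-2*I*pi/5)) + (2 + 3*exp(2*I*pi/5)) + (2 + 3*exp(-4*I*pi/5))] = 10/5 = 2
(Exp terms are combined using exp(i*s)*conj(exp(i*t)) = exp(i*(s-t)), and sums of them are collapsed using the identity that for every m > 1 the m distinct m-th roots of unity sum to 0, e.g. 1 + exp(2*I*pi/3) + exp(-2*I*pi/3) = 0.)
Dimension check: dim(rho) = sum (mult * dim) = 0*1 + 3*1 + 0*1 + 0*1 + 2*1 = 5 = chi_rho(e) = 5.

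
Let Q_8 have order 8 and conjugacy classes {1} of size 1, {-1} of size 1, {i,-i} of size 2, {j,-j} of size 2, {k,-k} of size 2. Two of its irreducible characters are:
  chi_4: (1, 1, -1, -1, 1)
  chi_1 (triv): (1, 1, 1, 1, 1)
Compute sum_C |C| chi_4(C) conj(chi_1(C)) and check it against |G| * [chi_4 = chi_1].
Sum = 0; so <chi_4, chi_1> = 0 (distinct irreducibles are orthogonal).

Working: Compute term by term over conjugacy classes (|C| * chi_4(C) * conj(chi_1(C))):
  1*(1)*conj(1) + 1*(1)*conj(1) + 2*(-1)*conj(1) + 2*(-1)*conj(1) + 2*(1)*conj(1)
  = (1) + (1) + (-2) + (-2) + (2)
  = 0.
Dividing by |G| = 8 gives 0/8 = 0, matching the row-orthogonality relation <chi_4, chi_1> = [chi_4 = chi_1].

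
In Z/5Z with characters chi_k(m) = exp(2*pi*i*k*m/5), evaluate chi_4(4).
chi_4(4) = zeta_5^16 = exp(2*I*pi/5)

Derivation: chi_4(4) = zeta_5^(4*4) = zeta_5^16. Since zeta_5^5 = 1, this equals zeta_5^1 = exp(2*pi*i*1/5) = exp(2*I*pi/5).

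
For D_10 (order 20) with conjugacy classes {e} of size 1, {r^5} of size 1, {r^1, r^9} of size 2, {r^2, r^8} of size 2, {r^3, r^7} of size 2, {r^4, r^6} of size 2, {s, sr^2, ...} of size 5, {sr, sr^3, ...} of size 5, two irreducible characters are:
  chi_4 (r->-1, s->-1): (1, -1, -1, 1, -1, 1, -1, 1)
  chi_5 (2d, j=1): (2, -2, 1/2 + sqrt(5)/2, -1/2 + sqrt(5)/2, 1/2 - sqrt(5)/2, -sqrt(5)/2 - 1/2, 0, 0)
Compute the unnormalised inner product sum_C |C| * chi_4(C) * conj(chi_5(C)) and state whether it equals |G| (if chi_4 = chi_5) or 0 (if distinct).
Sum = 0; so <chi_4, chi_5> = 0 (distinct irreducibles are orthogonal).

Working: Compute term by term over conjugacy classes (|C| * chi_4(C) * conj(chi_5(C))):
  1*(1)*conj(2) + 1*(-1)*conj(-2) + 2*(-1)*conj(1/2 + sqrt(5)/2) + 2*(1)*conj(-1/2 + sqrt(5)/2) + 2*(-1)*conj(1/2 - sqrt(5)/2) + 2*(1)*conj(-sqrt(5)/2 - 1/2) + 5*(-1)*conj(0) + 5*(1)*conj(0)
  = (2) + (2) + (-sqrt(5) - 1) + (-1 + sqrt(5)) + (-1 + sqrt(5)) + (-sqrt(5) - 1) + (0) + (0)
  = 0.
Dividing by |G| = 20 gives 0/20 = 0, matching the row-orthogonality relation <chi_4, chi_5> = [chi_4 = chi_5].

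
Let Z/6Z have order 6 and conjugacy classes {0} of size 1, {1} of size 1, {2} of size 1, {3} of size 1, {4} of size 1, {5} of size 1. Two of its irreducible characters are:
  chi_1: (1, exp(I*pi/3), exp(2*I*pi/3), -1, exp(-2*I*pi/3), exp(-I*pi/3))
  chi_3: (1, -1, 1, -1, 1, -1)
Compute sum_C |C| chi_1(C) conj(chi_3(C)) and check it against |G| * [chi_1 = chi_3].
Sum = 0; so <chi_1, chi_3> = 0 (distinct irreducibles are orthogonal).

Derivation: Compute term by term over conjugacy classes (|C| * chi_1(C) * conj(chi_3(C))):
  1*(1)*conj(1) + 1*(exp(I*pi/3))*conj(-1) + 1*(exp(2*I*pi/3))*conj(1) + 1*(-1)*conj(-1) + 1*(exp(-2*I*pi/3))*conj(1) + 1*(exp(-I*pi/3))*conj(-1)
  = (1) + (-exp(I*pi/3)) + (exp(2*I*pi/3)) + (1) + (exp(-2*I*pi/3)) + (-exp(-I*pi/3))
  = 0.
(Exp terms are combined using exp(i*s)*conj(exp(i*t)) = exp(i*(s-t)), and sums of them are collapsed using the identity that for every m > 1 the m distinct m-th roots of unity sum to 0, e.g. 1 + exp(2*I*pi/3) + exp(-2*I*pi/3) = 0.)
Dividing by |G| = 6 gives 0/6 = 0, matching the row-orthogonality relation <chi_1, chi_3> = [chi_1 = chi_3].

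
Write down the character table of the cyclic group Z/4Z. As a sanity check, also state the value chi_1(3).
Character table of Z/4Z (irreps indexed chi_0,...,chi_3 with chi_k(m) = zeta_4^(k*m), zeta_4 = exp(2*pi*i/4)):
  irrep \ class  {0} (size 1)  {1} (size 1)  {2} (size 1)  {3} (size 1)
  chi_0          1             1             1             1           
  chi_1          1             I             -1            -I          
  chi_2          1             -1            1             -1          
  chi_3          1             -I            -1            I           

Spot check: chi_1(3) = zeta_4^(1*3) = zeta_4^3 = -I.

Derivation: Z/4Z is abelian, so all 4 irreducible complex representations are 1-dimensional. They are given by chi_k(m) = zeta_4^(k*m) for k = 0,...,3. Row orthogonality: sum_m chi_k(m) conj(chi_l(m)) = 4 * [k = l].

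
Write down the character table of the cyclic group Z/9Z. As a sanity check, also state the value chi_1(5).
Character table of Z/9Z (irreps indexed chi_0,...,chi_8 with chi_k(m) = zeta_9^(k*m), zeta_9 = exp(2*pi*i/9)):
  irrep \ class  {0} (size 1)  {1} (size 1)    {2} (size 1)    {3} (size 1)    {4} (size 1)    {5} (size 1)    {6} (size 1)    {7} (size 1)    {8} (size 1)  
  chi_0          1             1               1               1               1               1               1               1               1             
  chi_1          1             exp(2*I*pi/9)   exp(4*I*pi/9)   exp(2*I*pi/3)   exp(8*I*pi/9)   exp(-8*I*pi/9)  exp(-2*I*pi/3)  exp(-4*I*pi/9)  exp(-2*I*pi/9)
  chi_2          1             exp(4*I*pi/9)   exp(8*I*pi/9)   exp(-2*I*pi/3)  exp(-2*I*pi/9)  exp(2*I*pi/9)   exp(2*I*pi/3)   exp(-8*I*pi/9)  exp(-4*I*pi/9)
  chi_3          1             exp(2*I*pi/3)   exp(-2*I*pi/3)  1               exp(2*I*pi/3)   exp(-2*I*pi/3)  1               exp(2*I*pi/3)   exp(-2*I*pi/3)
  chi_4          1             exp(8*I*pi/9)   exp(-2*I*pi/9)  exp(2*I*pi/3)   exp(-4*I*pi/9)  exp(4*I*pi/9)   exp(-2*I*pi/3)  exp(2*I*pi/9)   exp(-8*I*pi/9)
  chi_5          1             exp(-8*I*pi/9)  exp(2*I*pi/9)   exp(-2*I*pi/3)  exp(4*I*pi/9)   exp(-4*I*pi/9)  exp(2*I*pi/3)   exp(-2*I*pi/9)  exp(8*I*pi/9) 
  chi_6          1             exp(-2*I*pi/3)  exp(2*I*pi/3)   1               exp(-2*I*pi/3)  exp(2*I*pi/3)   1               exp(-2*I*pi/3)  exp(2*I*pi/3) 
  chi_7          1             exp(-4*I*pi/9)  exp(-8*I*pi/9)  exp(2*I*pi/3)   exp(2*I*pi/9)   exp(-2*I*pi/9)  exp(-2*I*pi/3)  exp(8*I*pi/9)   exp(4*I*pi/9) 
  chi_8          1             exp(-2*I*pi/9)  exp(-4*I*pi/9)  exp(-2*I*pi/3)  exp(-8*I*pi/9)  exp(8*I*pi/9)   exp(2*I*pi/3)   exp(4*I*pi/9)   exp(2*I*pi/9) 

Spot check: chi_1(5) = zeta_9^(1*5) = zeta_9^5 = exp(-8*I*pi/9).

Working: Z/9Z is abelian, so all 9 irreducible complex representations are 1-dimensional. They are given by chi_k(m) = zeta_9^(k*m) for k = 0,...,8. Row orthogonality: sum_m chi_k(m) conj(chi_l(m)) = 9 * [k = l].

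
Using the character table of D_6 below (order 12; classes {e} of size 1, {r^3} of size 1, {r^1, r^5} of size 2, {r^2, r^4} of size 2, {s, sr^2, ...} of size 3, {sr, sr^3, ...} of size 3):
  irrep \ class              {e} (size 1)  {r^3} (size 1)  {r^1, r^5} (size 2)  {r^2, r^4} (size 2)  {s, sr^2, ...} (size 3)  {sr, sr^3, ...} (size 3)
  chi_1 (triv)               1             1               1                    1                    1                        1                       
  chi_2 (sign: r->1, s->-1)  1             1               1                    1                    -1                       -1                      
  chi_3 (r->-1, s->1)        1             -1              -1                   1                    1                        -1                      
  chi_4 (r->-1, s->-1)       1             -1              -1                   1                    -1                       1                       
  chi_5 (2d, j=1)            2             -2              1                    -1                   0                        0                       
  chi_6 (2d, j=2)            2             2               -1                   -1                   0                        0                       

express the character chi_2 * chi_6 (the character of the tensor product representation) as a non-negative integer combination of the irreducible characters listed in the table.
chi_2 tensor chi_6 = chi_6 (all other irreducibles have multiplicity 0).

Details: The character of a tensor product is the pointwise product (chi_2 * chi_6)(C) = chi_2(C) * chi_6(C):
  {e}: (1)*(2), {r^3}: (1)*(2), {r^1, r^5}: (1)*(-1), {r^2, r^4}: (1)*(-1), {s, sr^2, ...}: (-1)*(0), {sr, sr^3, ...}: (-1)*(0)
so (chi_2 * chi_6) takes values
  {e} -> 2, {r^3} -> 2, {r^1, r^5} -> -1, {r^2, r^4} -> -1, {s, sr^2, ...} -> 0, {sr, sr^3, ...} -> 0.
Now take the inner product of this character with each irreducible chi from the table, <chi_2*chi_6, chi> = (1/12) sum_C |C| (chi_2*chi_6)(C) conj(chi(C)):
  <chi_2*chi_6, chi_1> = (1/12)[1*(2)*conj(1) + 1*(2)*conj(1) + 2*(-1)*conj(1) + 2*(-1)*conj(1) + 3*(0)*conj(1) + 3*(0)*conj(1)]
      = (1/12)[(2) + (2) + (-2) + (-2) + (0) + (0)] = 0/12 = 0
  <chi_2*chi_6, chi_2> = (1/12)[1*(2)*conj(1) + 1*(2)*conj(1) + 2*(-1)*conj(1) + 2*(-1)*conj(1) + 3*(0)*conj(-1) + 3*(0)*conj(-1)]
      = (1/12)[(2) + (2) + (-2) + (-2) + (0) + (0)] = 0/12 = 0
  <chi_2*chi_6, chi_3> = (1/12)[1*(2)*conj(1) + 1*(2)*conj(-1) + 2*(-1)*conj(-1) + 2*(-1)*conj(1) + 3*(0)*conj(1) + 3*(0)*conj(-1)]
      = (1/12)[(2) + (-2) + (2) + (-2) + (0) + (0)] = 0/12 = 0
  <chi_2*chi_6, chi_4> = (1/12)[1*(2)*conj(1) + 1*(2)*conj(-1) + 2*(-1)*conj(-1) + 2*(-1)*conj(1) + 3*(0)*conj(-1) + 3*(0)*conj(1)]
      = (1/12)[(2) + (-2) + (2) + (-2) + (0) + (0)] = 0/12 = 0
  <chi_2*chi_6, chi_5> = (1/12)[1*(2)*conj(2) + 1*(2)*conj(-2) + 2*(-1)*conj(1) + 2*(-1)*conj(-1) + 3*(0)*conj(0) + 3*(0)*conj(0)]
      = (1/12)[(4) + (-4) + (-2) + (2) + (0) + (0)] = 0/12 = 0
  <chi_2*chi_6, chi_6> = (1/12)[1*(2)*conj(2) + 1*(2)*conj(2) + 2*(-1)*conj(-1) + 2*(-1)*conj(-1) + 3*(0)*conj(0) + 3*(0)*conj(0)]
      = (1/12)[(4) + (4) + (2) + (2) + (0) + (0)] = 12/12 = 1
Hence the multiplicities are chi_6: 1. Dimension check: dim(chi_2)*dim(chi_6) = 1*2 = 2 and sum (mult * dim) = 1*2 = 2.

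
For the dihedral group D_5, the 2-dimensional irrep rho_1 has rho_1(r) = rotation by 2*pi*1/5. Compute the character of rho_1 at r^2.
chi_{rho_1}(r^2) = 2*cos(2*pi*1*2/5) = -sqrt(5)/2 - 1/2

Details: rho_1(r^2) is rotation by angle 2*pi*1*2/5, whose trace is 2*cos(2*pi*1*2/5) = -sqrt(5)/2 - 1/2.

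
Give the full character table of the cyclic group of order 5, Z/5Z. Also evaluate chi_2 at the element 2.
Character table of Z/5Z (irreps indexed chi_0,...,chi_4 with chi_k(m) = zeta_5^(k*m), zeta_5 = exp(2*pi*i/5)):
  irrep \ class  {0} (size 1)  {1} (size 1)    {2} (size 1)    {3} (size 1)    {4} (size 1)  
  chi_0          1             1               1               1               1             
  chi_1          1             exp(2*I*pi/5)   exp(4*I*pi/5)   exp(-4*I*pi/5)  exp(-2*I*pi/5)
  chi_2          1             exp(4*I*pi/5)   exp(-2*I*pi/5)  exp(2*I*pi/5)   exp(-4*I*pi/5)
  chi_3          1             exp(-4*I*pi/5)  exp(2*I*pi/5)   exp(-2*I*pi/5)  exp(4*I*pi/5) 
  chi_4          1             exp(-2*I*pi/5)  exp(-4*I*pi/5)  exp(4*I*pi/5)   exp(2*I*pi/5) 

Spot check: chi_2(2) = zeta_5^(2*2) = zeta_5^4 = exp(-2*I*pi/5).

Argument: Z/5Z is abelian, so all 5 irreducible complex representations are 1-dimensional. They are given by chi_k(m) = zeta_5^(k*m) for k = 0,...,4. Row orthogonality: sum_m chi_k(m) conj(chi_l(m)) = 5 * [k = l].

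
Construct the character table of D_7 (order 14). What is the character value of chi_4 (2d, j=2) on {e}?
Conjugacy classes: {e} of size 1, {r^1, r^6} of size 2, {r^2, r^5} of size 2, {r^3, r^4} of size 2, {s, sr, ..., sr^6} of size 7.
Character table:
  irrep \ class              {e} (size 1)  {r^1, r^6} (size 2)  {r^2, r^5} (size 2)  {r^3, r^4} (size 2)  {s, sr, ..., sr^6} (size 7)
  chi_1 (triv)               1             1                    1                    1                    1                          
  chi_2 (sign: r->1, s->-1)  1             1                    1                    1                    -1                         
  chi_3 (2d, j=1)            2             2*cos(2*pi/7)        -2*cos(3*pi/7)       -2*cos(pi/7)         0                          
  chi_4 (2d, j=2)            2             -2*cos(3*pi/7)       -2*cos(pi/7)         2*cos(2*pi/7)        0                          
  chi_5 (2d, j=3)            2             -2*cos(pi/7)         2*cos(2*pi/7)        -2*cos(3*pi/7)       0                          

Spot check: chi_4 (2d, j=2) on {e} = 2.

D_7 has order 2*7 = 14 with 5 conjugacy classes, hence 5 irreducibles. Sum of squared dims 1 + 1 + 4 + 4 + 4 = 14 = |G|. Linear characters come from the abelianisation; the 2-dimensional irreps have character r^k -> 2*cos(2*pi*j*k/7), reflections -> 0.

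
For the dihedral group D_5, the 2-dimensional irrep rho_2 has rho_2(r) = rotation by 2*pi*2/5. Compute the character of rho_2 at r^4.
chi_{rho_2}(r^4) = 2*cos(2*pi*2*4/5) = -sqrt(5)/2 - 1/2

Reasoning: rho_2(r^4) is rotation by angle 2*pi*2*4/5, whose trace is 2*cos(2*pi*2*4/5) = -sqrt(5)/2 - 1/2.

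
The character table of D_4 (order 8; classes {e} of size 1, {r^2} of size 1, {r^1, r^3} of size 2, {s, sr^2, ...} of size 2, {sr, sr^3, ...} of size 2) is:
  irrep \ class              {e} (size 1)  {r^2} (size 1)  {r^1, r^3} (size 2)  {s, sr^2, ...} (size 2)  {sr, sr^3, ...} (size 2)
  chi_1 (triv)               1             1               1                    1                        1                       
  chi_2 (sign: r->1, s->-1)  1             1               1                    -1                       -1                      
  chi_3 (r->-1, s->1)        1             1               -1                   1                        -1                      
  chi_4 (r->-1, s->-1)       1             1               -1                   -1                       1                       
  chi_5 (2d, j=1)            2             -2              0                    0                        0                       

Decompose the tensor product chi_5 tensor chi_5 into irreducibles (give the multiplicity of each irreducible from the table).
chi_5 tensor chi_5 = chi_1 + chi_2 + chi_3 + chi_4 (all other irreducibles have multiplicity 0).

Justification: The character of a tensor product is the pointwise product (chi_5 * chi_5)(C) = chi_5(C) * chi_5(C):
  {e}: (2)*(2), {r^2}: (-2)*(-2), {r^1, r^3}: (0)*(0), {s, sr^2, ...}: (0)*(0), {sr, sr^3, ...}: (0)*(0)
so (chi_5 * chi_5) takes values
  {e} -> 4, {r^2} -> 4, {r^1, r^3} -> 0, {s, sr^2, ...} -> 0, {sr, sr^3, ...} -> 0.
Now take the inner product of this character with each irreducible chi from the table, <chi_5*chi_5, chi> = (1/8) sum_C |C| (chi_5*chi_5)(C) conj(chi(C)):
  <chi_5*chi_5, chi_1> = (1/8)[1*(4)*conj(1) + 1*(4)*conj(1) + 2*(0)*conj(1) + 2*(0)*conj(1) + 2*(0)*conj(1)]
      = (1/8)[(4) + (4) + (0) + (0) + (0)] = 8/8 = 1
  <chi_5*chi_5, chi_2> = (1/8)[1*(4)*conj(1) + 1*(4)*conj(1) + 2*(0)*conj(1) + 2*(0)*conj(-1) + 2*(0)*conj(-1)]
      = (1/8)[(4) + (4) + (0) + (0) + (0)] = 8/8 = 1
  <chi_5*chi_5, chi_3> = (1/8)[1*(4)*conj(1) + 1*(4)*conj(1) + 2*(0)*conj(-1) + 2*(0)*conj(1) + 2*(0)*conj(-1)]
      = (1/8)[(4) + (4) + (0) + (0) + (0)] = 8/8 = 1
  <chi_5*chi_5, chi_4> = (1/8)[1*(4)*conj(1) + 1*(4)*conj(1) + 2*(0)*conj(-1) + 2*(0)*conj(-1) + 2*(0)*conj(1)]
      = (1/8)[(4) + (4) + (0) + (0) + (0)] = 8/8 = 1
  <chi_5*chi_5, chi_5> = (1/8)[1*(4)*conj(2) + 1*(4)*conj(-2) + 2*(0)*conj(0) + 2*(0)*conj(0) + 2*(0)*conj(0)]
      = (1/8)[(8) + (-8) + (0) + (0) + (0)] = 0/8 = 0
Hence the multiplicities are chi_1: 1, chi_2: 1, chi_3: 1, chi_4: 1. Dimension check: dim(chi_5)*dim(chi_5) = 2*2 = 4 and sum (mult * dim) = 1*1 + 1*1 + 1*1 + 1*1 = 4.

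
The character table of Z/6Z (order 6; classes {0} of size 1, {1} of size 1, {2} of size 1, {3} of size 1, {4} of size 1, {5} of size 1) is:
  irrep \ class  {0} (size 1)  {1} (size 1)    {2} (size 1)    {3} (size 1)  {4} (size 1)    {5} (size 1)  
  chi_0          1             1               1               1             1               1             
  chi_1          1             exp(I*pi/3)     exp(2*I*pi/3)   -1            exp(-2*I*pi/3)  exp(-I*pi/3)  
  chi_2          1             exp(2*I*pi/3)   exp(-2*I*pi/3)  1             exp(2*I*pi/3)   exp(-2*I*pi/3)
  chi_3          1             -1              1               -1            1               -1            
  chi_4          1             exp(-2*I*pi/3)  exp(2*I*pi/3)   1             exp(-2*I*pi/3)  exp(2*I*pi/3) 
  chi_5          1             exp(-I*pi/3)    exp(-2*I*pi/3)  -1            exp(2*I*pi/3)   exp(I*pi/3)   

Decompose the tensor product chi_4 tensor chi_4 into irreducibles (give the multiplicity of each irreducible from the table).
chi_4 tensor chi_4 = chi_2 (all other irreducibles have multiplicity 0).

Explanation: The character of a tensor product is the pointwise product (chi_4 * chi_4)(C) = chi_4(C) * chi_4(C):
  {0}: (1)*(1), {1}: (exp(-2*I*pi/3))*(exp(-2*I*pi/3)), {2}: (exp(2*I*pi/3))*(exp(2*I*pi/3)), {3}: (1)*(1), {4}: (exp(-2*I*pi/3))*(exp(-2*I*pi/3)), {5}: (exp(2*I*pi/3))*(exp(2*I*pi/3))
so (chi_4 * chi_4) takes values
  {0} -> 1, {1} -> exp(2*I*pi/3), {2} -> exp(-2*I*pi/3), {3} -> 1, {4} -> exp(2*I*pi/3), {5} -> exp(-2*I*pi/3).
Now take the inner product of this character with each irreducible chi from the table, <chi_4*chi_4, chi> = (1/6) sum_C |C| (chi_4*chi_4)(C) conj(chi(C)):
  <chi_4*chi_4, chi_0> = (1/6)[1*(1)*conj(1) + 1*(exp(2*I*pi/3))*conj(1) + 1*(exp(-2*I*pi/3))*conj(1) + 1*(1)*conj(1) + 1*(exp(2*I*pi/3))*conj(1) + 1*(exp(-2*I*pi/3))*conj(1)]
      = (1/6)[(1) + (exp(2*I*pi/3)) + (exp(-2*I*pi/3)) + (1) + (exp(2*I*pi/3)) + (exp(-2*I*pi/3))] = 0/6 = 0
  <chi_4*chi_4, chi_1> = (1/6)[1*(1)*conj(1) + 1*(exp(2*I*pi/3))*conj(exp(I*pi/3)) + 1*(exp(-2*I*pi/3))*conj(exp(2*I*pi/3)) + 1*(1)*conj(-1) + 1*(exp(2*I*pi/3))*conj(exp(-2*I*pi/3)) + 1*(exp(-2*I*pi/3))*conj(exp(-I*pi/3))]
      = (1/6)[(1) + (exp(I*pi/3)) + (exp(2*I*pi/3)) + (-1) + (exp(-2*I*pi/3)) + (exp(-I*pi/3))] = 0/6 = 0
  <chi_4*chi_4, chi_2> = (1/6)[1*(1)*conj(1) + 1*(exp(2*I*pi/3))*conj(exp(2*I*pi/3)) + 1*(exp(-2*I*pi/3))*conj(exp(-2*I*pi/3)) + 1*(1)*conj(1) + 1*(exp(2*I*pi/3))*conj(exp(2*I*pi/3)) + 1*(exp(-2*I*pi/3))*conj(exp(-2*I*pi/3))]
      = (1/6)[(1) + (1) + (1) + (1) + (1) + (1)] = 6/6 = 1
  <chi_4*chi_4, chi_3> = (1/6)[1*(1)*conj(1) + 1*(exp(2*I*pi/3))*conj(-1) + 1*(exp(-2*I*pi/3))*conj(1) + 1*(1)*conj(-1) + 1*(exp(2*I*pi/3))*conj(1) + 1*(exp(-2*I*pi/3))*conj(-1)]
      = (1/6)[(1) + (-exp(2*I*pi/3)) + (exp(-2*I*pi/3)) + (-1) + (exp(2*I*pi/3)) + (-exp(-2*I*pi/3))] = 0/6 = 0
  <chi_4*chi_4, chi_4> = (1/6)[1*(1)*conj(1) + 1*(exp(2*I*pi/3))*conj(exp(-2*I*pi/3)) + 1*(exp(-2*I*pi/3))*conj(exp(2*I*pi/3)) + 1*(1)*conj(1) + 1*(exp(2*I*pi/3))*conj(exp(-2*I*pi/3)) + 1*(exp(-2*I*pi/3))*conj(exp(2*I*pi/3))]
      = (1/6)[(1) + (exp(-2*I*pi/3)) + (exp(2*I*pi/3)) + (1) + (exp(-2*I*pi/3)) + (exp(2*I*pi/3))] = 0/6 = 0
  <chi_4*chi_4, chi_5> = (1/6)[1*(1)*conj(1) + 1*(exp(2*I*pi/3))*conj(exp(-I*pi/3)) + 1*(exp(-2*I*pi/3))*conj(exp(-2*I*pi/3)) + 1*(1)*conj(-1) + 1*(exp(2*I*pi/3))*conj(exp(2*I*pi/3)) + 1*(exp(-2*I*pi/3))*conj(exp(I*pi/3))]
      = (1/6)[(1) + (-1) + (1) + (-1) + (1) + (-1)] = 0/6 = 0
(Exp terms are combined using exp(i*s)*conj(exp(i*t)) = exp(i*(s-t)), and sums of them are collapsed using the identity that for every m > 1 the m distinct m-th roots of unity sum to 0, e.g. 1 + exp(2*I*pi/3) + exp(-2*I*pi/3) = 0.)
Hence the multiplicities are chi_2: 1. Dimension check: dim(chi_4)*dim(chi_4) = 1*1 = 1 and sum (mult * dim) = 1*1 = 1.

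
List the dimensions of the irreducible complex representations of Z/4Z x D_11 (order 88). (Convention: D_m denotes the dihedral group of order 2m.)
Dimensions: 1, 1, 1, 1, 1, 1, 1, 1, 2, 2, 2, 2, 2, 2, 2, 2, 2, 2, 2, 2, 2, 2, 2, 2, 2, 2, 2, 2

Reasoning: There are 28 irreducibles (= number of conjugacy classes). Their dimensions d_i satisfy sum d_i^2 = |G| = 88: 1 + 1 + 1 + 1 + 1 + 1 + 1 + 1 + 4 + 4 + 4 + 4 + 4 + 4 + 4 + 4 + 4 + 4 + 4 + 4 + 4 + 4 + 4 + 4 + 4 + 4 + 4 + 4 = 88. (For the product with Z/4Z: each of the 4 1-dim characters of Z/4Z tensors with each irrep of D_11, giving 4 copies of each D_11-dimension.)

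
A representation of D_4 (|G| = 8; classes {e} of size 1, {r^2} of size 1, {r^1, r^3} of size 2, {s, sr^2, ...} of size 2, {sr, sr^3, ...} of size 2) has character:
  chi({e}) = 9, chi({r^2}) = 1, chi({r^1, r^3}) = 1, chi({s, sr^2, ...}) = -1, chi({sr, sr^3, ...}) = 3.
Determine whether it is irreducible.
Not irreducible (reducible): <chi, chi> = 13 > 1.

Justification: <chi, chi> = (1/|G|) sum_C |C| * |chi(C)|^2 = (1/8)[1*|9|^2 + 1*|1|^2 + 2*|1|^2 + 2*|-1|^2 + 2*|3|^2]
  = (1/8)[(81) + (1) + (2) + (2) + (18)] = 104/8 = 13.
A character is irreducible iff <chi, chi> = 1, so this representation is reducible.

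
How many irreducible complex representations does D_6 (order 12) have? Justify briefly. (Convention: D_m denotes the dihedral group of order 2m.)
6

Reasoning: The number of irreducible complex representations of a finite group equals its number of conjugacy classes. D_6 has 6 conjugacy classes (n/2 + 3 for n even), so D_6 (order 12) has exactly 6 irreducible complex representations.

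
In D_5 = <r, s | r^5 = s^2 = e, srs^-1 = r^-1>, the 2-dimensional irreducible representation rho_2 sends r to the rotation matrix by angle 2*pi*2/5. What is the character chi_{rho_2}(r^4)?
chi_{rho_2}(r^4) = 2*cos(2*pi*2*4/5) = -sqrt(5)/2 - 1/2

rho_2(r^4) is rotation by angle 2*pi*2*4/5, whose trace is 2*cos(2*pi*2*4/5) = -sqrt(5)/2 - 1/2.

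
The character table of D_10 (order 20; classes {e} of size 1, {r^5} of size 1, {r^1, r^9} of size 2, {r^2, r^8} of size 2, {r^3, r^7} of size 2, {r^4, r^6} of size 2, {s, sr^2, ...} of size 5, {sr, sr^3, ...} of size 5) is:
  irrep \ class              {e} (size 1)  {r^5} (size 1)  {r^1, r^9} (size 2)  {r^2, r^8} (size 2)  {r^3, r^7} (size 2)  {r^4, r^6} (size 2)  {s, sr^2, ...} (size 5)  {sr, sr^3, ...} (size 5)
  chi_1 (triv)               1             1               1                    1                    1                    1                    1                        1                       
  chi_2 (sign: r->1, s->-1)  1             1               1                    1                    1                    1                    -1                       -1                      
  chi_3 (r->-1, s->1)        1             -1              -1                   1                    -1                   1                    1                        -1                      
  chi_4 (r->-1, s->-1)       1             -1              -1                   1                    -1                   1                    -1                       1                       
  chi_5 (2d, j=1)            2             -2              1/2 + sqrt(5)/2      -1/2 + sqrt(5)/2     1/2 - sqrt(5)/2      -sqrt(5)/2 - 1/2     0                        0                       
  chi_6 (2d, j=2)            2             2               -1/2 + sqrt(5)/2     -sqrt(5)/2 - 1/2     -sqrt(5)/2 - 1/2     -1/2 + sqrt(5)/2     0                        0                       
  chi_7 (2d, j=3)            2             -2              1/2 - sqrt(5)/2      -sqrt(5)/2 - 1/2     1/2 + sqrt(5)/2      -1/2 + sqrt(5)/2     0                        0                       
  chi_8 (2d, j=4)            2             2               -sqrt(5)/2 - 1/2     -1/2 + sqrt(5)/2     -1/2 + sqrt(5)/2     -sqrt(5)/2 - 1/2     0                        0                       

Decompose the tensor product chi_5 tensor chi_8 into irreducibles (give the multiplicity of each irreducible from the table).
chi_5 tensor chi_8 = chi_3 + chi_4 + chi_7 (all other irreducibles have multiplicity 0).

Justification: The character of a tensor product is the pointwise product (chi_5 * chi_8)(C) = chi_5(C) * chi_8(C):
  {e}: (2)*(2), {r^5}: (-2)*(2), {r^1, r^9}: (1/2 + sqrt(5)/2)*(-sqrt(5)/2 - 1/2), {r^2, r^8}: (-1/2 + sqrt(5)/2)*(-1/2 + sqrt(5)/2), {r^3, r^7}: (1/2 - sqrt(5)/2)*(-1/2 + sqrt(5)/2), {r^4, r^6}: (-sqrt(5)/2 - 1/2)*(-sqrt(5)/2 - 1/2), {s, sr^2, ...}: (0)*(0), {sr, sr^3, ...}: (0)*(0)
so (chi_5 * chi_8) takes values
  {e} -> 4, {r^5} -> -4, {r^1, r^9} -> -3/2 - sqrt(5)/2, {r^2, r^8} -> 3/2 - sqrt(5)/2, {r^3, r^7} -> -3/2 + sqrt(5)/2, {r^4, r^6} -> sqrt(5)/2 + 3/2, {s, sr^2, ...} -> 0, {sr, sr^3, ...} -> 0.
Now take the inner product of this character with each irreducible chi from the table, <chi_5*chi_8, chi> = (1/20) sum_C |C| (chi_5*chi_8)(C) conj(chi(C)):
  <chi_5*chi_8, chi_1> = (1/20)[1*(4)*conj(1) + 1*(-4)*conj(1) + 2*(-3/2 - sqrt(5)/2)*conj(1) + 2*(3/2 - sqrt(5)/2)*conj(1) + 2*(-3/2 + sqrt(5)/2)*conj(1) + 2*(sqrt(5)/2 + 3/2)*conj(1) + 5*(0)*conj(1) + 5*(0)*conj(1)]
      = (1/20)[(4) + (-4) + (-3 - sqrt(5)) + (3 - sqrt(5)) + (-3 + sqrt(5)) + (sqrt(5) + 3) + (0) + (0)] = 0/20 = 0
  <chi_5*chi_8, chi_2> = (1/20)[1*(4)*conj(1) + 1*(-4)*conj(1) + 2*(-3/2 - sqrt(5)/2)*conj(1) + 2*(3/2 - sqrt(5)/2)*conj(1) + 2*(-3/2 + sqrt(5)/2)*conj(1) + 2*(sqrt(5)/2 + 3/2)*conj(1) + 5*(0)*conj(-1) + 5*(0)*conj(-1)]
      = (1/20)[(4) + (-4) + (-3 - sqrt(5)) + (3 - sqrt(5)) + (-3 + sqrt(5)) + (sqrt(5) + 3) + (0) + (0)] = 0/20 = 0
  <chi_5*chi_8, chi_3> = (1/20)[1*(4)*conj(1) + 1*(-4)*conj(-1) + 2*(-3/2 - sqrt(5)/2)*conj(-1) + 2*(3/2 - sqrt(5)/2)*conj(1) + 2*(-3/2 + sqrt(5)/2)*conj(-1) + 2*(sqrt(5)/2 + 3/2)*conj(1) + 5*(0)*conj(1) + 5*(0)*conj(-1)]
      = (1/20)[(4) + (4) + (sqrt(5) + 3) + (3 - sqrt(5)) + (3 - sqrt(5)) + (sqrt(5) + 3) + (0) + (0)] = 20/20 = 1
  <chi_5*chi_8, chi_4> = (1/20)[1*(4)*conj(1) + 1*(-4)*conj(-1) + 2*(-3/2 - sqrt(5)/2)*conj(-1) + 2*(3/2 - sqrt(5)/2)*conj(1) + 2*(-3/2 + sqrt(5)/2)*conj(-1) + 2*(sqrt(5)/2 + 3/2)*conj(1) + 5*(0)*conj(-1) + 5*(0)*conj(1)]
      = (1/20)[(4) + (4) + (sqrt(5) + 3) + (3 - sqrt(5)) + (3 - sqrt(5)) + (sqrt(5) + 3) + (0) + (0)] = 20/20 = 1
  <chi_5*chi_8, chi_5> = (1/20)[1*(4)*conj(2) + 1*(-4)*conj(-2) + 2*(-3/2 - sqrt(5)/2)*conj(1/2 + sqrt(5)/2) + 2*(3/2 - sqrt(5)/2)*conj(-1/2 + sqrt(5)/2) + 2*(-3/2 + sqrt(5)/2)*conj(1/2 - sqrt(5)/2) + 2*(sqrt(5)/2 + 3/2)*conj(-sqrt(5)/2 - 1/2) + 5*(0)*conj(0) + 5*(0)*conj(0)]
      = (1/20)[(8) + (8) + (-2*sqrt(5) - 4) + (-4 + 2*sqrt(5)) + (-4 + 2*sqrt(5)) + (-2*sqrt(5) - 4) + (0) + (0)] = 0/20 = 0
  <chi_5*chi_8, chi_6> = (1/20)[1*(4)*conj(2) + 1*(-4)*conj(2) + 2*(-3/2 - sqrt(5)/2)*conj(-1/2 + sqrt(5)/2) + 2*(3/2 - sqrt(5)/2)*conj(-sqrt(5)/2 - 1/2) + 2*(-3/2 + sqrt(5)/2)*conj(-sqrt(5)/2 - 1/2) + 2*(sqrt(5)/2 + 3/2)*conj(-1/2 + sqrt(5)/2) + 5*(0)*conj(0) + 5*(0)*conj(0)]
      = (1/20)[(8) + (-8) + (-sqrt(5) - 1) + (1 - sqrt(5)) + (-1 + sqrt(5)) + (1 + sqrt(5)) + (0) + (0)] = 0/20 = 0
  <chi_5*chi_8, chi_7> = (1/20)[1*(4)*conj(2) + 1*(-4)*conj(-2) + 2*(-3/2 - sqrt(5)/2)*conj(1/2 - sqrt(5)/2) + 2*(3/2 - sqrt(5)/2)*conj(-sqrt(5)/2 - 1/2) + 2*(-3/2 + sqrt(5)/2)*conj(1/2 + sqrt(5)/2) + 2*(sqrt(5)/2 + 3/2)*conj(-1/2 + sqrt(5)/2) + 5*(0)*conj(0) + 5*(0)*conj(0)]
      = (1/20)[(8) + (8) + (1 + sqrt(5)) + (1 - sqrt(5)) + (1 - sqrt(5)) + (1 + sqrt(5)) + (0) + (0)] = 20/20 = 1
  <chi_5*chi_8, chi_8> = (1/20)[1*(4)*conj(2) + 1*(-4)*conj(2) + 2*(-3/2 - sqrt(5)/2)*conj(-sqrt(5)/2 - 1/2) + 2*(3/2 - sqrt(5)/2)*conj(-1/2 + sqrt(5)/2) + 2*(-3/2 + sqrt(5)/2)*conj(-1/2 + sqrt(5)/2) + 2*(sqrt(5)/2 + 3/2)*conj(-sqrt(5)/2 - 1/2) + 5*(0)*conj(0) + 5*(0)*conj(0)]
      = (1/20)[(8) + (-8) + (4 + 2*sqrt(5)) + (-4 + 2*sqrt(5)) + (4 - 2*sqrt(5)) + (-2*sqrt(5) - 4) + (0) + (0)] = 0/20 = 0
Hence the multiplicities are chi_3: 1, chi_4: 1, chi_7: 1. Dimension check: dim(chi_5)*dim(chi_8) = 2*2 = 4 and sum (mult * dim) = 1*1 + 1*1 + 1*2 = 4.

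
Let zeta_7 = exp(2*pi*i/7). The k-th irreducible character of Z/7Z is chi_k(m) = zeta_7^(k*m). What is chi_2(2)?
chi_2(2) = zeta_7^4 = exp(-6*I*pi/7)

chi_2(2) = zeta_7^(2*2) = zeta_7^4. Since zeta_7^7 = 1, this equals zeta_7^4 = exp(2*pi*i*4/7) = exp(-6*I*pi/7).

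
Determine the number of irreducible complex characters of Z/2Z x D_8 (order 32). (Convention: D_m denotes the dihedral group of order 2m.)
14

Solution. The number of irreducible complex representations of a finite group equals its number of conjugacy classes. For a direct product, #classes(G x H) = #classes(G) * #classes(H). Z/2Z has 2 classes (abelian), D_8 has 7 classes, so 2 * 7 = 14, so Z/2Z x D_8 (order 32) has exactly 14 irreducible complex representations.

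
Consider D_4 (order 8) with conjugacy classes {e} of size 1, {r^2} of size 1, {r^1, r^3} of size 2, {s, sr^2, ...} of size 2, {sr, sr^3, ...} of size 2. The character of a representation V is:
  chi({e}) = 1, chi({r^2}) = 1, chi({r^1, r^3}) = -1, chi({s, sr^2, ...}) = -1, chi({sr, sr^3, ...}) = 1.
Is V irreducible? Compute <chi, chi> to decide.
Irreducible: <chi, chi> = 1.

Derivation: <chi, chi> = (1/|G|) sum_C |C| * |chi(C)|^2 = (1/8)[1*|1|^2 + 1*|1|^2 + 2*|-1|^2 + 2*|-1|^2 + 2*|1|^2]
  = (1/8)[(1) + (1) + (2) + (2) + (2)] = 8/8 = 1.
A character is irreducible iff <chi, chi> = 1, so this representation is irreducible.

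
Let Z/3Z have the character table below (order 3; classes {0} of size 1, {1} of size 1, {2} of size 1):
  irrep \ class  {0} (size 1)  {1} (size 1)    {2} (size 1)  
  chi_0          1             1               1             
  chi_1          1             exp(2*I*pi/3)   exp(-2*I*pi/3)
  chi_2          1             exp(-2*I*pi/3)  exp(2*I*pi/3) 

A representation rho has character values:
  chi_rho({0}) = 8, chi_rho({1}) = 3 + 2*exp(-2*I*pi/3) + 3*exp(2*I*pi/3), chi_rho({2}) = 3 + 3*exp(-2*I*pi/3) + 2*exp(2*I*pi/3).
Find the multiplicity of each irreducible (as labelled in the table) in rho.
Multiplicities: chi_0: 3, chi_1: 3, chi_2: 2.

Explanation: Use <chi_rho, chi> = (1/|G|) sum_C |C| * chi_rho(C) * conj(chi(C)) with |G| = 3 for each irreducible chi in the table:
  <chi_rho, chi_0> = (1/3)[1*(8)*conj(1) + 1*(3 + 2*exp(-2*I*pi/3) + 3*exp(2*I*pi/3))*conj(1) + 1*(3 + 3*exp(-2*I*pi/3) + 2*exp(2*I*pi/3))*conj(1)]
      = (1/3)[(8) + (3 + 2*exp(-2*I*pi/3) + 3*exp(2*I*pi/3)) + (3 + 3*exp(-2*I*pi/3) + 2*exp(2*I*pi/3))] = 9/3 = 3
  <chi_rho, chi_1> = (1/3)[1*(8)*conj(1) + 1*(3 + 2*exp(-2*I*pi/3) + 3*exp(2*I*pi/3))*conj(exp(2*I*pi/3)) + 1*(3 + 3*exp(-2*I*pi/3) + 2*exp(2*I*pi/3))*conj(exp(-2*I*pi/3))]
      = (1/3)[(8) + (3 + 3*exp(-2*I*pi/3) + 2*exp(2*I*pi/3)) + (3 + 2*exp(-2*I*pi/3) + 3*exp(2*I*pi/3))] = 9/3 = 3
  <chi_rho, chi_2> = (1/3)[1*(8)*conj(1) + 1*(3 + 2*exp(-2*I*pi/3) + 3*exp(2*I*pi/3))*conj(exp(-2*I*pi/3)) + 1*(3 + 3*exp(-2*I*pi/3) + 2*exp(2*I*pi/3))*conj(exp(2*I*pi/3))]
      = (1/3)[(8) + (-1) + (-1)] = 6/3 = 2
(Exp terms are combined using exp(i*s)*conj(exp(i*t)) = exp(i*(s-t)), and sums of them are collapsed using the identity that for every m > 1 the m distinct m-th roots of unity sum to 0, e.g. 1 + exp(2*I*pi/3) + exp(-2*I*pi/3) = 0.)
Dimension check: dim(rho) = sum (mult * dim) = 3*1 + 3*1 + 2*1 = 8 = chi_rho(e) = 8.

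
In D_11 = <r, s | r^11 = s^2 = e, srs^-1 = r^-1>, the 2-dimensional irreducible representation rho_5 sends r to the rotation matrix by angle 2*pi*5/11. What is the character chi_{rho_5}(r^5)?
chi_{rho_5}(r^5) = 2*cos(2*pi*5*5/11) = -2*cos(5*pi/11)

Solution. rho_5(r^5) is rotation by angle 2*pi*5*5/11, whose trace is 2*cos(2*pi*5*5/11) = -2*cos(5*pi/11).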